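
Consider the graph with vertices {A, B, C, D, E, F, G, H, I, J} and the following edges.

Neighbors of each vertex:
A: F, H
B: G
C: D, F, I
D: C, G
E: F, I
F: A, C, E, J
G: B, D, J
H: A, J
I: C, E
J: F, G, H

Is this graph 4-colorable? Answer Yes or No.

The chromatic number is 3. The cycle G-D-C-F-J-G has odd length 5, so it cannot be 2-colored; at least 3 colors are needed.
3 colors suffice: color 1 → {F, G, H, I}; color 2 → {A, B, C, E, J}; color 3 → {D}.
Since 4 ≥ 3, a proper 4-coloring certainly exists.

Yes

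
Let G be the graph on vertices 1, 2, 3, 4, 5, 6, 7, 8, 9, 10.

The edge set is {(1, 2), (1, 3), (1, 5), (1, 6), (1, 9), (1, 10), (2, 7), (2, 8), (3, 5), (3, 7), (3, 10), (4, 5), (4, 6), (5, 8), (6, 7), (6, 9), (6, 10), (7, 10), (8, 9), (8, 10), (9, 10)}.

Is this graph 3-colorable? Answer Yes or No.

1, 6, 9, 10 are pairwise adjacent (a clique of size 4), so at least 4 colors are needed.
So 3 colors are not enough.

No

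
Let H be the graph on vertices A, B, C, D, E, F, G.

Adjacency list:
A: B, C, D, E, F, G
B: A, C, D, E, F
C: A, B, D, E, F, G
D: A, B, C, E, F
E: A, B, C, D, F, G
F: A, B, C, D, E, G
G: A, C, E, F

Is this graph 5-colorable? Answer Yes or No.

A, B, C, D, E, F form a clique, so at least 6 colors are needed.
So 5 colors are not enough.

No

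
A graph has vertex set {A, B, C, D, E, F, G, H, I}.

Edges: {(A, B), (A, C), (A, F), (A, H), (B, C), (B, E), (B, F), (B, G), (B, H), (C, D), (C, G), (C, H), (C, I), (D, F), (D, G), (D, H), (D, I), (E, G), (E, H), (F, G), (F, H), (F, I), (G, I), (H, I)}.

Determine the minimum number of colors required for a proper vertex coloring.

D, F, H, I form a clique, so at least 4 colors are needed.
4 colors suffice: A=4, B=3, C=2, D=4, E=2, F=2, G=1, H=1, I=3. No two adjacent vertices share a color.

4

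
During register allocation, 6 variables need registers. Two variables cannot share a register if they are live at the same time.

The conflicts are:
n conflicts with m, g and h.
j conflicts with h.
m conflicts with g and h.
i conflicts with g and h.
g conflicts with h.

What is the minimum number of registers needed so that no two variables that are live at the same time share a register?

4

n, m, g, h are mutually in conflict, so at least 4 registers are needed.
4 registers suffice: register 1 → {h}; register 2 → {j, g}; register 3 → {n, i}; register 4 → {m}. Every pair that conflicts lands in different registers.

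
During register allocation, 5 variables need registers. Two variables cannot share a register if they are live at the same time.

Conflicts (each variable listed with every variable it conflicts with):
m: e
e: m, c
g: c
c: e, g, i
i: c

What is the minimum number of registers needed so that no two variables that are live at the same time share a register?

2

m and e conflict, so at least 2 registers are needed.
A valid assignment using 2 registers: m=1, e=2, g=2, c=1, i=2. No two conflicting variables share a register.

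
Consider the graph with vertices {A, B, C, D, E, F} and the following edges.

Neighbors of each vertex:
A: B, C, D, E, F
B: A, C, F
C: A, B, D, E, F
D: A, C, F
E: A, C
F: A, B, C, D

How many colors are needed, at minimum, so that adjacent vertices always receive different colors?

4

A, C, D, F form a clique, so at least 4 colors are needed.
4 colors suffice: color red → {C}; color blue → {A}; color green → {E, F}; color yellow → {B, D}. Every edge joins two different colors.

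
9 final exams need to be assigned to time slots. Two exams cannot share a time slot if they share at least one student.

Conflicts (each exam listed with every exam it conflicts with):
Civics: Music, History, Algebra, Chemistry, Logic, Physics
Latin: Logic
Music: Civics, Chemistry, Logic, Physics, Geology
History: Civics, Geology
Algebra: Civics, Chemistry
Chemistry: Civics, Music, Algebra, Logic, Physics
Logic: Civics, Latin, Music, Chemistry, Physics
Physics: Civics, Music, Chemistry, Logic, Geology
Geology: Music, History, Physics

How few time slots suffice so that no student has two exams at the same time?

5

Civics, Music, Chemistry, Logic, Physics are mutually in conflict, so at least 5 time slots are needed.
5 time slots suffice: time slot 1 → {Civics, Latin, Geology}; time slot 2 → {History, Algebra, Physics}; time slot 3 → {Logic}; time slot 4 → {Music}; time slot 5 → {Chemistry}. Each listed conflict is separated.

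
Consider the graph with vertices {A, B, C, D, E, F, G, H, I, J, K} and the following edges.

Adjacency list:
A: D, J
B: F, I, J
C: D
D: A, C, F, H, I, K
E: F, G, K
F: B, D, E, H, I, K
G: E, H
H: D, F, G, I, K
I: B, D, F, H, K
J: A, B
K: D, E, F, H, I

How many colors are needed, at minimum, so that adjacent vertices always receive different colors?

5

D, F, H, I, K are pairwise adjacent (a clique of size 5), so at least 5 colors are needed.
5 colors suffice: A=green, B=blue, C=red, D=blue, E=blue, F=red, G=red, H=purple, I=green, J=red, K=yellow. Each edge has distinct colors on its endpoints.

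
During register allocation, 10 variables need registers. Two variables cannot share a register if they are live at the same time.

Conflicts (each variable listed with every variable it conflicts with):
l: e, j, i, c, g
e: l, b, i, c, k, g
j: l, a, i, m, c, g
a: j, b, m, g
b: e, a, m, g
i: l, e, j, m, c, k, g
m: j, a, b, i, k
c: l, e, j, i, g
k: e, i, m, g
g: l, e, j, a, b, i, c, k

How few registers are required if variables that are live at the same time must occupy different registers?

l, e, i, c, g all conflict with each other, so at least 5 registers are needed.
Using 5 registers: l=5, e=3, j=3, a=4, b=2, i=2, m=1, c=4, k=4, g=1. No two conflicting variables share a register.

5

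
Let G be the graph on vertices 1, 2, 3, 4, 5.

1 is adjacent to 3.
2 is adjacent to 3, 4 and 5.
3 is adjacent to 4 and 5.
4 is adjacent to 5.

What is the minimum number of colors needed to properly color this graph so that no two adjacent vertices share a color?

2, 3, 4, 5 form a clique, so at least 4 colors are needed.
4 colors suffice: 1=b, 2=b, 3=a, 4=d, 5=c. Each edge has distinct colors on its endpoints.

4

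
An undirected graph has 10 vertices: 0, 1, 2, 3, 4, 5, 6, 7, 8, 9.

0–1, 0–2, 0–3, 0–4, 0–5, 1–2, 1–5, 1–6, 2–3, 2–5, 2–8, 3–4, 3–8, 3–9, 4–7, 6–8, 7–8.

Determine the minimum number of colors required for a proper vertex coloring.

0, 1, 2, 5 are pairwise adjacent (a clique of size 4), so at least 4 colors are needed.
A valid assignment using 4 colors: 0=green, 1=blue, 2=red, 3=blue, 4=red, 5=yellow, 6=red, 7=blue, 8=green, 9=red. Each edge has distinct colors on its endpoints.

4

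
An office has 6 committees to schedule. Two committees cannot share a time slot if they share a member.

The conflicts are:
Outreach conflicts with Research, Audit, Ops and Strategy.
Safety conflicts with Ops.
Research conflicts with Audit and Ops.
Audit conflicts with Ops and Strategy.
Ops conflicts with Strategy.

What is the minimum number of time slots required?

Outreach, Audit, Ops, Strategy all conflict with each other, so at least 4 time slots are needed.
4 time slots suffice: time slot 1 → {Ops}; time slot 2 → {Safety, Audit}; time slot 3 → {Outreach}; time slot 4 → {Research, Strategy}. No two conflicting committees share a time slot.

4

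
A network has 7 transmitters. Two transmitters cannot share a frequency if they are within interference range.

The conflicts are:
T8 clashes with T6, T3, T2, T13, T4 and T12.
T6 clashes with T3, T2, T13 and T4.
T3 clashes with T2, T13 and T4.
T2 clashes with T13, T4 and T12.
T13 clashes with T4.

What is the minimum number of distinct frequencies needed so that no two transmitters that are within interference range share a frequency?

6

T8, T6, T3, T2, T13, T4 are mutually in conflict, so at least 6 frequencies are needed.
6 frequencies suffice: frequency 1 → {T2}; frequency 2 → {T8}; frequency 3 → {T3, T12}; frequency 4 → {T13}; frequency 5 → {T6}; frequency 6 → {T4}. Each listed conflict is separated.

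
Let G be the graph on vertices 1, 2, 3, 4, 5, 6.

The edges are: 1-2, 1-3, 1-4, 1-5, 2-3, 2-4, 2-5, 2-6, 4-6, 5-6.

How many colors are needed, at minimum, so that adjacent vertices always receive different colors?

3

1, 2, 5 are mutually adjacent, so at least 3 colors are needed.
3 colors suffice: color a → {2}; color b → {1, 6}; color c → {3, 4, 5}. Every edge joins two different colors.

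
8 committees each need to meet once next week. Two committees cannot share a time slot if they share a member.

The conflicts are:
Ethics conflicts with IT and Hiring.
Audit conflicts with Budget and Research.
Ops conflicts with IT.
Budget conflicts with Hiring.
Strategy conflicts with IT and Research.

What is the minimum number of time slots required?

The cycle Hiring-Budget-Audit-Research-Strategy-IT-Ethics-Hiring has odd length 7, so it cannot be 2-colored; at least 3 time slots are needed.
Using 3 time slots: Ethics=2, Audit=2, Ops=2, Budget=1, Strategy=2, IT=1, Hiring=3, Research=1. Each listed conflict is separated.

3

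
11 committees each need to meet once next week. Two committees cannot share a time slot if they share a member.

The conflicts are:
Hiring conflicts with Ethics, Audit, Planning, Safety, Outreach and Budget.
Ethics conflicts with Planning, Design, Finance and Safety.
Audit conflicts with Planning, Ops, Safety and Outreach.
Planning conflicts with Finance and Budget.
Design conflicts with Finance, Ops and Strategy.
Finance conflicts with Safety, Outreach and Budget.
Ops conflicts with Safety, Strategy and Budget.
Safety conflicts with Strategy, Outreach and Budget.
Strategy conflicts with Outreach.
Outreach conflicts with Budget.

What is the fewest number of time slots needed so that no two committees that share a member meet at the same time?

Hiring, Safety, Outreach, Budget are mutually in conflict, so at least 4 time slots are needed.
A valid assignment using 4 time slots: Hiring=2, Ethics=3, Audit=3, Planning=1, Design=1, Finance=2, Ops=2, Safety=1, Strategy=3, Outreach=4, Budget=3. Every pair that conflicts lands in different time slots.

4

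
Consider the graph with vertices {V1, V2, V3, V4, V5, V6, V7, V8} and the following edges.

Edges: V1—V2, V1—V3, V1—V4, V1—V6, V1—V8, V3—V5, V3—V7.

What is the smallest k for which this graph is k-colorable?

V3 and V5 are adjacent, so at least 2 colors are needed.
One proper 2-coloring: V1=red, V2=blue, V3=blue, V4=blue, V5=red, V6=blue, V7=red, V8=blue. No two adjacent vertices share a color.

2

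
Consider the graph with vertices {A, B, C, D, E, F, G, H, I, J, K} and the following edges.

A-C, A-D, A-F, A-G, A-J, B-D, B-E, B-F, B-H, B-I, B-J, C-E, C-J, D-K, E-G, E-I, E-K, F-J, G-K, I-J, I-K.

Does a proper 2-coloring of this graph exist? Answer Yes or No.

No

B, F, J are pairwise adjacent, so at least 3 colors are needed.
So 2 colors are not enough.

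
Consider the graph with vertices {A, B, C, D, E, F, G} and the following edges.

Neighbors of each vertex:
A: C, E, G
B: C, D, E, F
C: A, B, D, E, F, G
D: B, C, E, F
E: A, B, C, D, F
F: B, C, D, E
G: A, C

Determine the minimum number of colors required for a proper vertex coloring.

5

B, C, D, E, F are mutually adjacent (a clique of size 5), so at least 5 colors are needed.
One proper 5-coloring: A=green, B=green, C=red, D=yellow, E=blue, F=purple, G=blue. Each edge has distinct colors on its endpoints.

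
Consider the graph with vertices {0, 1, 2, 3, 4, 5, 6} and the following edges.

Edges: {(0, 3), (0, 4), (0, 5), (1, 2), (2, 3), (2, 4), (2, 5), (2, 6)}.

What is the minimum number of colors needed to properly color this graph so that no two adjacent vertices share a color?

2

2 and 3 are adjacent, so at least 2 colors are needed.
2 colors suffice: color red → {0, 2}; color blue → {1, 3, 4, 5, 6}. Each edge has distinct colors on its endpoints.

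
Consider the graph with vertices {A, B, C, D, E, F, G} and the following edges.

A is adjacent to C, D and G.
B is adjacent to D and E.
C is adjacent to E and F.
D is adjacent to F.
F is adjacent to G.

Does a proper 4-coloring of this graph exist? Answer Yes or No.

The chromatic number is 3. The cycle E-C-F-D-B-E has odd length 5, so it cannot be 2-colored; at least 3 colors are needed.
3 colors suffice: color 1 → {A, E, F}; color 2 → {C, D, G}; color 3 → {B}.
Since 4 ≥ 3, a proper 4-coloring certainly exists.

Yes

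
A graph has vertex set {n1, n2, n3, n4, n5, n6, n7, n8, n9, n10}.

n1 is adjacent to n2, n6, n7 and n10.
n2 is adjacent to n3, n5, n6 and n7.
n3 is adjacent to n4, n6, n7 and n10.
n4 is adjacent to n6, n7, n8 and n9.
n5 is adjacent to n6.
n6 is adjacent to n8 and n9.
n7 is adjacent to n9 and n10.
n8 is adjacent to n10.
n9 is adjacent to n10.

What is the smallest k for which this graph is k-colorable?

3

n1, n2, n6 are pairwise adjacent, so at least 3 colors are needed.
One proper 3-coloring: n1=3, n2=2, n3=3, n4=2, n5=3, n6=1, n7=1, n8=3, n9=3, n10=2. No two adjacent vertices share a color.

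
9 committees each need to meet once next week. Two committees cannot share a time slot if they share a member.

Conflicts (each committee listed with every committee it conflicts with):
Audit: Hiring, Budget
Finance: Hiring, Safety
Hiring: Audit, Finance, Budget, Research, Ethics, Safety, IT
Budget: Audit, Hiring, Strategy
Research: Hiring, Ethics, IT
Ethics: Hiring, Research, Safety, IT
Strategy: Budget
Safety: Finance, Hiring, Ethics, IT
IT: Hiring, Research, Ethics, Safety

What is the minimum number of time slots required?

Hiring, Ethics, Safety, IT are mutually in conflict, so at least 4 time slots are needed.
4 time slots suffice: Audit=3, Finance=3, Hiring=1, Budget=2, Research=2, Ethics=3, Strategy=1, Safety=2, IT=4. Every pair that conflicts lands in different time slots.

4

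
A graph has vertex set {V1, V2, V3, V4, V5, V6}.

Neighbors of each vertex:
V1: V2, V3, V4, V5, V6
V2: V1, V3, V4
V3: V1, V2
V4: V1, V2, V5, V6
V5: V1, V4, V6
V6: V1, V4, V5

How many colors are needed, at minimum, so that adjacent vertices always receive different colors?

V1, V4, V5, V6 are mutually adjacent (a clique of size 4), so at least 4 colors are needed.
4 colors suffice: color 1 → {V1}; color 2 → {V3, V4}; color 3 → {V2, V5}; color 4 → {V6}. No two adjacent vertices share a color.

4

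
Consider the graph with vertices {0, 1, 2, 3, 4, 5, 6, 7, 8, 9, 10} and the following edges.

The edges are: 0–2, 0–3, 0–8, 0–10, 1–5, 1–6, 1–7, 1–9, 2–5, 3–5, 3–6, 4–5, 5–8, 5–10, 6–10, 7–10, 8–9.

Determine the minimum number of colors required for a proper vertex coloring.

0 and 2 are adjacent, so at least 2 colors are needed.
One proper 2-coloring: 0=a, 1=b, 2=b, 3=b, 4=b, 5=a, 6=a, 7=a, 8=b, 9=a, 10=b. Every edge joins two different colors.

2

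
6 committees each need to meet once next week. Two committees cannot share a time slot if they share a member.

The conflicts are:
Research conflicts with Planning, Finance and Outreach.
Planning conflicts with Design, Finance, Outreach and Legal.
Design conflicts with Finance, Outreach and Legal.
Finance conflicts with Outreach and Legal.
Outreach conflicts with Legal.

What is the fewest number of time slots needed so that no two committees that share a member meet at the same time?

5

Planning, Design, Finance, Outreach, Legal all conflict with each other, so at least 5 time slots are needed.
5 time slots suffice: time slot 1 → {Outreach}; time slot 2 → {Finance}; time slot 3 → {Planning}; time slot 4 → {Research, Legal}; time slot 5 → {Design}. Each listed conflict is separated.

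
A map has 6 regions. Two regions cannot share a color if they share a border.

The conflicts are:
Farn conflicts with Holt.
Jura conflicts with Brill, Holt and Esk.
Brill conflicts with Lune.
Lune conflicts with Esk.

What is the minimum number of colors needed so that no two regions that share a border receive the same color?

Lune and Esk conflict, so at least 2 colors are needed.
2 colors suffice: color 1 → {Farn, Jura, Lune}; color 2 → {Brill, Holt, Esk}. Every pair that conflicts lands in different colors.

2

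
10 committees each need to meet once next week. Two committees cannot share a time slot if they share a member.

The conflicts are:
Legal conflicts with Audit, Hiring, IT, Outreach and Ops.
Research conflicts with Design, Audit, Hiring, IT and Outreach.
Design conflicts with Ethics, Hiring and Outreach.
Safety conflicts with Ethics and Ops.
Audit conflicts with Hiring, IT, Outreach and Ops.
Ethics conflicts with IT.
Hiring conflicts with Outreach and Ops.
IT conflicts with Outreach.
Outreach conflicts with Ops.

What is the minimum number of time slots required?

Legal, Audit, Hiring, Outreach, Ops all conflict with each other, so at least 5 time slots are needed.
5 time slots suffice: time slot 1 → {Ethics, Outreach}; time slot 2 → {Design, Safety, Audit}; time slot 3 → {Hiring, IT}; time slot 4 → {Research, Ops}; time slot 5 → {Legal}. No two conflicting committees share a time slot.

5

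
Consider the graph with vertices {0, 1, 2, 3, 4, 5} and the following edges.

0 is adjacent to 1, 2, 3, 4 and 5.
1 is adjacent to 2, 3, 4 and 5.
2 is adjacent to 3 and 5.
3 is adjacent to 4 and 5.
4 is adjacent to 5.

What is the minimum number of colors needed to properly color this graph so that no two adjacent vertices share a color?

5

0, 1, 3, 4, 5 are pairwise adjacent (a clique of size 5), so at least 5 colors are needed.
5 colors suffice: color a → {3}; color b → {0}; color c → {1}; color d → {5}; color e → {2, 4}. Every edge joins two different colors.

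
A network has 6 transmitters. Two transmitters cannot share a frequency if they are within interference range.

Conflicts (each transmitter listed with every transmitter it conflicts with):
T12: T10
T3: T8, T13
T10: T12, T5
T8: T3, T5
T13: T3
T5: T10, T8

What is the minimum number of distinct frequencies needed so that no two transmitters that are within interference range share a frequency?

2

T8 and T5 conflict, so at least 2 frequencies are needed.
2 frequencies suffice: frequency 1 → {T12, T3, T5}; frequency 2 → {T10, T8, T13}. Each listed conflict is separated.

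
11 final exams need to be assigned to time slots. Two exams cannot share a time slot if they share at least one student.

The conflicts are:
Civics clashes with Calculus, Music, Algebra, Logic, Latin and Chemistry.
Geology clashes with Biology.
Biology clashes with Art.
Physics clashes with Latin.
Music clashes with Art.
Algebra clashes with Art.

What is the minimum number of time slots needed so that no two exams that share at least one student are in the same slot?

Civics and Logic conflict, so at least 2 time slots are needed.
Using 2 time slots: Civics=1, Geology=1, Biology=2, Calculus=2, Physics=1, Music=2, Algebra=2, Logic=2, Latin=2, Chemistry=2, Art=1. No two conflicting exams share a time slot.

2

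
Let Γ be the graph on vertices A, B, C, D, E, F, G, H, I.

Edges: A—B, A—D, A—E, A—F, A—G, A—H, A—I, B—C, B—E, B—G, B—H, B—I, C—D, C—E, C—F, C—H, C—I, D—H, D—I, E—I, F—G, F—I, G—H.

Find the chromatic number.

4

A, B, G, H are pairwise adjacent (a clique of size 4), so at least 4 colors are needed.
4 colors suffice: A=1, B=2, C=1, D=2, E=4, F=2, G=4, H=3, I=3. Each edge has distinct colors on its endpoints.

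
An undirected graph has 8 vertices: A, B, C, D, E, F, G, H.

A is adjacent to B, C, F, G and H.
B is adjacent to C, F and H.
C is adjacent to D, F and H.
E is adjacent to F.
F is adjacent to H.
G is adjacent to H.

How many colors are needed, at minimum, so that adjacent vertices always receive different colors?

5

A, B, C, F, H are pairwise adjacent (a clique of size 5), so at least 5 colors are needed.
One proper 5-coloring: A=3, B=5, C=4, D=1, E=2, F=1, G=1, H=2. Each edge has distinct colors on its endpoints.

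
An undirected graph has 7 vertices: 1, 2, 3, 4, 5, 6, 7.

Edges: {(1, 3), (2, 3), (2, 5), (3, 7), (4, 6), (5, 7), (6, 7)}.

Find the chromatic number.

2 and 5 are adjacent, so at least 2 colors are needed.
2 colors suffice: color red → {1, 2, 4, 7}; color blue → {3, 5, 6}. Each edge has distinct colors on its endpoints.

2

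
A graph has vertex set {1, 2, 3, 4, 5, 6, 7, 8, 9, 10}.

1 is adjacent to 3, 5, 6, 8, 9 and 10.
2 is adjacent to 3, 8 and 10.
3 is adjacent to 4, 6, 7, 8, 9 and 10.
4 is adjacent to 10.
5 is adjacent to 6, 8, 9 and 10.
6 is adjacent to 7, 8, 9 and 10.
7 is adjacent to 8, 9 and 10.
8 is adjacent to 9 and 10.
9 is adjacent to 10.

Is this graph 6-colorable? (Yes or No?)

The chromatic number is 6. 1, 5, 6, 8, 9, 10 are mutually adjacent (a clique of size 6), so at least 6 colors are needed.
A valid assignment using 6 colors: 1=orange, 2=yellow, 3=blue, 4=green, 5=blue, 6=purple, 7=orange, 8=green, 9=yellow, 10=red.
That is already a proper 6-coloring.

Yes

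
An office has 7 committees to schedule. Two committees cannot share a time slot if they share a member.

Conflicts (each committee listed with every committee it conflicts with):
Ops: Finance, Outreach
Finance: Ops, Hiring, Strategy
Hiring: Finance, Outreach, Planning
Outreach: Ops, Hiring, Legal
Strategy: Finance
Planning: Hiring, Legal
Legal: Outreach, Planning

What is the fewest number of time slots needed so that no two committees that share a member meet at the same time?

Finance and Hiring conflict, so at least 2 time slots are needed.
2 time slots suffice: time slot 1 → {Finance, Outreach, Planning}; time slot 2 → {Ops, Hiring, Strategy, Legal}. Every pair that conflicts lands in different time slots.

2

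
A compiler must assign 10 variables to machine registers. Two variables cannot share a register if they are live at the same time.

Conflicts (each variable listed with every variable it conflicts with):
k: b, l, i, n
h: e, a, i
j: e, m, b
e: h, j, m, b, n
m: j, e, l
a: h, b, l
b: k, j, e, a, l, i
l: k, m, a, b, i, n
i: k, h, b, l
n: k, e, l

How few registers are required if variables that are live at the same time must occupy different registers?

4

k, b, l, i all conflict with each other, so at least 4 registers are needed.
4 registers suffice: register 1 → {h, m, b, n}; register 2 → {e, l}; register 3 → {j, a, i}; register 4 → {k}. No two conflicting variables share a register.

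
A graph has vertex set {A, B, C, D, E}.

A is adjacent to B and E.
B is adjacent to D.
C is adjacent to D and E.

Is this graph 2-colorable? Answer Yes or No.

No

The cycle D-C-E-A-B-D has odd length 5, so it cannot be 2-colored; at least 3 colors are needed.
So 2 colors are not enough.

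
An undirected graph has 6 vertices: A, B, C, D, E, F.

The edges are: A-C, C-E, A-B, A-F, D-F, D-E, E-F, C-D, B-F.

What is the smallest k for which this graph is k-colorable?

A, B, F are mutually adjacent, so at least 3 colors are needed.
3 colors suffice: color red → {C, F}; color blue → {A, E}; color green → {B, D}. Every edge joins two different colors.

3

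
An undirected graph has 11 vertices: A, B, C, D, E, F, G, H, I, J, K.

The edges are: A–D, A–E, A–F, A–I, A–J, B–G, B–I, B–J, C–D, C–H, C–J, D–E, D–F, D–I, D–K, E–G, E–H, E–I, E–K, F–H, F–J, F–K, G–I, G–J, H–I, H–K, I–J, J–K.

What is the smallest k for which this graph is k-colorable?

A, D, E, I are mutually adjacent (a clique of size 4), so at least 4 colors are needed.
A valid assignment using 4 colors: A=4, B=3, C=1, D=2, E=3, F=1, G=4, H=2, I=1, J=2, K=4. Every edge joins two different colors.

4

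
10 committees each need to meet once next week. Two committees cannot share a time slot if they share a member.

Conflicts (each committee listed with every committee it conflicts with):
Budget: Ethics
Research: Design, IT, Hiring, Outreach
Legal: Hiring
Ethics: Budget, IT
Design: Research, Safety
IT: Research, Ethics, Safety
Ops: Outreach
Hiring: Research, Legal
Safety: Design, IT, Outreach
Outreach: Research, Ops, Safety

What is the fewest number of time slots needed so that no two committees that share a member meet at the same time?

Ops and Outreach conflict, so at least 2 time slots are needed.
2 time slots suffice: time slot 1 → {Research, Legal, Ethics, Ops, Safety}; time slot 2 → {Budget, Design, IT, Hiring, Outreach}. Each listed conflict is separated.

2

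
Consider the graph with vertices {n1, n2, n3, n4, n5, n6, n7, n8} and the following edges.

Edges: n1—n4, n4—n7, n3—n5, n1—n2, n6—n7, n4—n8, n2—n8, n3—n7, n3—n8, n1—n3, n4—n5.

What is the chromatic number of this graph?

n4 and n7 are adjacent, so at least 2 colors are needed.
2 colors suffice: color 1 → {n2, n3, n4, n6}; color 2 → {n1, n5, n7, n8}. No two adjacent vertices share a color.

2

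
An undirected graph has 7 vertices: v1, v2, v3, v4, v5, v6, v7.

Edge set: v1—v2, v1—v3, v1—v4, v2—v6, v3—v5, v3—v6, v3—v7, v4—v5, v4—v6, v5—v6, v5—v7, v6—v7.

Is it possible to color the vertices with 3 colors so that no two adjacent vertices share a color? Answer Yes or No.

No

v3, v5, v6, v7 are pairwise adjacent (a clique of size 4), so at least 4 colors are needed.
So 3 colors are not enough.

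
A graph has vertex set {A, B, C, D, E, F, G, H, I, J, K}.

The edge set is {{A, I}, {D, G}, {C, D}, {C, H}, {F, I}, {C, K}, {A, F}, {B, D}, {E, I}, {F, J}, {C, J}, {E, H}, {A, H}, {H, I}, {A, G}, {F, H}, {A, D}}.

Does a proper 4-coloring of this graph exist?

Yes

The chromatic number is 4. A, F, H, I form a clique, so at least 4 colors are needed.
One proper 4-coloring: A=2, B=2, C=2, D=1, E=2, F=3, G=3, H=1, I=4, J=1, K=1.
That is already a proper 4-coloring.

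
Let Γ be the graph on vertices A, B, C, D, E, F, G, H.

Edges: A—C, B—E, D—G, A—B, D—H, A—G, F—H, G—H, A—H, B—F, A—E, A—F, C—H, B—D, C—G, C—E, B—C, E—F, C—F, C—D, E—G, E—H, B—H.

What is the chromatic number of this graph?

A, B, C, E, F, H are pairwise adjacent (a clique of size 6), so at least 6 colors are needed.
6 colors suffice: A=4, B=5, C=2, D=3, E=3, F=6, G=5, H=1. Every edge joins two different colors.

6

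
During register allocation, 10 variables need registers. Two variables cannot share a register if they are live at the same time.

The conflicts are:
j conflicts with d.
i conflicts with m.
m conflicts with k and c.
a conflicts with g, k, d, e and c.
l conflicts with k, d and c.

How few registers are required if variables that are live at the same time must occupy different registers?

2

l and d conflict, so at least 2 registers are needed.
Using 2 registers: j=1, i=2, m=1, a=1, l=1, g=2, k=2, d=2, e=2, c=2. No two conflicting variables share a register.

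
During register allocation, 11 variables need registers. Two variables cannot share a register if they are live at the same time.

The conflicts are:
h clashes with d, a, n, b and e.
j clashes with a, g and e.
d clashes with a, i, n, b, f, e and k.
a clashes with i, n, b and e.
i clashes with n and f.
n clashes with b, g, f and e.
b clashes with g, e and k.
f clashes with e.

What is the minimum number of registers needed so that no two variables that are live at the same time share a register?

h, d, a, n, b, e are mutually in conflict, so at least 6 registers are needed.
6 registers suffice: register 1 → {j, d}; register 2 → {n, k}; register 3 → {i, g, e}; register 4 → {a, f}; register 5 → {b}; register 6 → {h}. Each listed conflict is separated.

6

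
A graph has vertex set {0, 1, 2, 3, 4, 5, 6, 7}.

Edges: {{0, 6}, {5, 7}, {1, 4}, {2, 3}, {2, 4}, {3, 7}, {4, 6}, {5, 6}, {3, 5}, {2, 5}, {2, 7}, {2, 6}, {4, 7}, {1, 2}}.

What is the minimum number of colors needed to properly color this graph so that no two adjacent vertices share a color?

4

2, 3, 5, 7 are pairwise adjacent (a clique of size 4), so at least 4 colors are needed.
A valid assignment using 4 colors: 0=a, 1=c, 2=a, 3=d, 4=b, 5=b, 6=c, 7=c. No two adjacent vertices share a color.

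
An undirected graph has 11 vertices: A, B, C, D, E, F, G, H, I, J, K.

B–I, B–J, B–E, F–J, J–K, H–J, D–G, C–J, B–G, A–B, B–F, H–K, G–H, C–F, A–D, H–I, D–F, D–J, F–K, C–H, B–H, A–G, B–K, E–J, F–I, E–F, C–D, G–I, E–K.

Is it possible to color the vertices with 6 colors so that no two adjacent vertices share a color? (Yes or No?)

The chromatic number is 5. B, E, F, J, K are mutually adjacent (a clique of size 5), so at least 5 colors are needed.
5 colors suffice: color red → {B, D}; color blue → {G, J}; color green → {A, F, H}; color yellow → {C, I, K}; color purple → {E}.
Since 6 ≥ 5, a proper 6-coloring certainly exists.

Yes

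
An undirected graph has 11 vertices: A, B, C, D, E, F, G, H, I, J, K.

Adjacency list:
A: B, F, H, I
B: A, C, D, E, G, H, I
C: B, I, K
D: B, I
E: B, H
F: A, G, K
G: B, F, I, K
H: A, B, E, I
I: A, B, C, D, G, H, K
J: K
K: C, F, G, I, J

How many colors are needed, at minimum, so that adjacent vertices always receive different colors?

4

A, B, H, I are pairwise adjacent (a clique of size 4), so at least 4 colors are needed.
4 colors suffice: color red → {E, F, I, J}; color blue → {B, K}; color green → {A, C, D, G}; color yellow → {H}. Every edge joins two different colors.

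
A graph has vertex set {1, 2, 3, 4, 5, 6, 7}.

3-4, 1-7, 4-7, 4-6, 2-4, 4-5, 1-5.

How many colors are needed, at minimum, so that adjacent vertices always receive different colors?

2 and 4 are adjacent, so at least 2 colors are needed.
2 colors suffice: color red → {1, 4}; color blue → {2, 3, 5, 6, 7}. No two adjacent vertices share a color.

2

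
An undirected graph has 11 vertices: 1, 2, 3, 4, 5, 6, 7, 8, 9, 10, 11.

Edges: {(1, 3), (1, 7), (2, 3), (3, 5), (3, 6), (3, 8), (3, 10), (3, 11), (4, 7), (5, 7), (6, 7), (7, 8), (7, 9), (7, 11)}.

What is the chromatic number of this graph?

2

1 and 3 are adjacent, so at least 2 colors are needed.
One proper 2-coloring: 1=blue, 2=blue, 3=red, 4=blue, 5=blue, 6=blue, 7=red, 8=blue, 9=blue, 10=blue, 11=blue. Each edge has distinct colors on its endpoints.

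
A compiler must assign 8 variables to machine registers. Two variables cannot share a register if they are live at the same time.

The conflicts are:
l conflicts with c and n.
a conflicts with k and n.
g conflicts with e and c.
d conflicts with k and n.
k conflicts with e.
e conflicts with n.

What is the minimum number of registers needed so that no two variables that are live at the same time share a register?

The cycle c-l-n-e-g-c has odd length 5, so it cannot be 2-colored; at least 3 registers are needed.
3 registers suffice: l=2, a=2, g=1, d=2, k=1, e=2, c=3, n=1. Every pair that conflicts lands in different registers.

3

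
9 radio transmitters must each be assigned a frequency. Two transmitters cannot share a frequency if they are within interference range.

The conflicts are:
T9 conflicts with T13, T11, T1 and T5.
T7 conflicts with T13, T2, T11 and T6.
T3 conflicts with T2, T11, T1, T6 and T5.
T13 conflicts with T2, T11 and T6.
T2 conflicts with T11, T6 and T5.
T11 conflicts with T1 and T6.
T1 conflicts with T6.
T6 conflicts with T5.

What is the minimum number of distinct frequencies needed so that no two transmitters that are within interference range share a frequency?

5

T7, T13, T2, T11, T6 pairwise conflict, so at least 5 frequencies are needed.
5 frequencies suffice: frequency 1 → {T9, T6}; frequency 2 → {T11, T5}; frequency 3 → {T2, T1}; frequency 4 → {T3, T13}; frequency 5 → {T7}. Each listed conflict is separated.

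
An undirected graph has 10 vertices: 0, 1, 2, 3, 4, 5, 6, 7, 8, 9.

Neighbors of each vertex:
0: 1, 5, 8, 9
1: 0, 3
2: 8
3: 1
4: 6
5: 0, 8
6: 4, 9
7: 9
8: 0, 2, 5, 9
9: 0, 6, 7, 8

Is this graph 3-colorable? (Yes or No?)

Yes

The chromatic number is 3. 0, 8, 9 form a triangle, so at least 3 colors are needed.
3 colors suffice: color a → {1, 2, 4, 5, 9}; color b → {3, 6, 7, 8}; color c → {0}.
That is already a proper 3-coloring.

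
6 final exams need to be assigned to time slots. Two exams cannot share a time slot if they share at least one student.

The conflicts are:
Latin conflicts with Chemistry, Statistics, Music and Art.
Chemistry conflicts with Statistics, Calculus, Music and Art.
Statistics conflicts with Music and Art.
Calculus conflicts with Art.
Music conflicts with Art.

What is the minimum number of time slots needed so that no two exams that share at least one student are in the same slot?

5

Latin, Chemistry, Statistics, Music, Art all conflict with each other, so at least 5 time slots are needed.
5 time slots suffice: time slot 1 → {Art}; time slot 2 → {Chemistry}; time slot 3 → {Calculus, Music}; time slot 4 → {Statistics}; time slot 5 → {Latin}. Each listed conflict is separated.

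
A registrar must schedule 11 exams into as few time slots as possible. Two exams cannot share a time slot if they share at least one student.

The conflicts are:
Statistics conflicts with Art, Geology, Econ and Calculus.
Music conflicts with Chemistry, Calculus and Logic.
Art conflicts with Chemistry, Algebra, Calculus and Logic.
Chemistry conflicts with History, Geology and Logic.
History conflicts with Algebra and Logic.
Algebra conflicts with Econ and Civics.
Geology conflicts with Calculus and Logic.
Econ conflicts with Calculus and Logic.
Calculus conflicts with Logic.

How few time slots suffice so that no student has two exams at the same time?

Econ, Calculus, Logic pairwise conflict, so at least 3 time slots are needed.
3 time slots suffice: time slot 1 → {Statistics, Algebra, Logic}; time slot 2 → {Chemistry, Calculus, Civics}; time slot 3 → {Music, Art, History, Geology, Econ}. No two conflicting exams share a time slot.

3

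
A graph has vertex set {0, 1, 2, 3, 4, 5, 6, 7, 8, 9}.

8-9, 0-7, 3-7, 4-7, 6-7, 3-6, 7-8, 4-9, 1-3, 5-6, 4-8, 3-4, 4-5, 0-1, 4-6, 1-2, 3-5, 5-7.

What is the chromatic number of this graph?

5

3, 4, 5, 6, 7 are pairwise adjacent (a clique of size 5), so at least 5 colors are needed.
One proper 5-coloring: 0=b, 1=a, 2=b, 3=c, 4=b, 5=e, 6=d, 7=a, 8=c, 9=a. No two adjacent vertices share a color.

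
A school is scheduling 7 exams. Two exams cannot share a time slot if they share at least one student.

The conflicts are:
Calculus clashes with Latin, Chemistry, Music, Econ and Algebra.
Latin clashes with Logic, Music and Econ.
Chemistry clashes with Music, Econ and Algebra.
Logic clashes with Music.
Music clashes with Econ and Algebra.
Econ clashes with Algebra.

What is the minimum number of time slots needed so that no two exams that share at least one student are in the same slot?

5

Calculus, Chemistry, Music, Econ, Algebra are mutually in conflict, so at least 5 time slots are needed.
5 time slots suffice: time slot 1 → {Music}; time slot 2 → {Calculus, Logic}; time slot 3 → {Econ}; time slot 4 → {Latin, Algebra}; time slot 5 → {Chemistry}. Each listed conflict is separated.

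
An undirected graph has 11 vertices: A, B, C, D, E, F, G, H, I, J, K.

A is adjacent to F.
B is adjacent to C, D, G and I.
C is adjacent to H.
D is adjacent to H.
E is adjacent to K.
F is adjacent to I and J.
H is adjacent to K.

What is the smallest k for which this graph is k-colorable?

2

H and K are adjacent, so at least 2 colors are needed.
2 colors suffice: A=blue, B=red, C=blue, D=blue, E=red, F=red, G=blue, H=red, I=blue, J=blue, K=blue. Every edge joins two different colors.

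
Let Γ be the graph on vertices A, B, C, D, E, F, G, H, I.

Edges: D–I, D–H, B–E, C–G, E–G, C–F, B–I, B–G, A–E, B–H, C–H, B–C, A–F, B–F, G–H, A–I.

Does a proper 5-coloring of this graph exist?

The chromatic number is 4. B, C, G, H are mutually adjacent (a clique of size 4), so at least 4 colors are needed.
One proper 4-coloring: A=1, B=1, C=3, D=1, E=3, F=2, G=2, H=4, I=2.
Since 5 ≥ 4, a proper 5-coloring certainly exists.

Yes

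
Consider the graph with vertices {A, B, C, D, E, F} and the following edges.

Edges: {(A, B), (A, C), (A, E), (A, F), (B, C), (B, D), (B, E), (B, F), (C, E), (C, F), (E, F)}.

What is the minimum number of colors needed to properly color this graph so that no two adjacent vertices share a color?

5

A, B, C, E, F are mutually adjacent (a clique of size 5), so at least 5 colors are needed.
One proper 5-coloring: A=5, B=1, C=2, D=2, E=4, F=3. Every edge joins two different colors.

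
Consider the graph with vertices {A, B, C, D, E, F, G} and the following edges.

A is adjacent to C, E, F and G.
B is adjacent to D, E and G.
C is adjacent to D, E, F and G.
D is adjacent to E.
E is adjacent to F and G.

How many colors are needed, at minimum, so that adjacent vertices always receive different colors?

4

A, C, E, G are mutually adjacent (a clique of size 4), so at least 4 colors are needed.
4 colors suffice: color 1 → {E}; color 2 → {B, C}; color 3 → {D, F, G}; color 4 → {A}. Each edge has distinct colors on its endpoints.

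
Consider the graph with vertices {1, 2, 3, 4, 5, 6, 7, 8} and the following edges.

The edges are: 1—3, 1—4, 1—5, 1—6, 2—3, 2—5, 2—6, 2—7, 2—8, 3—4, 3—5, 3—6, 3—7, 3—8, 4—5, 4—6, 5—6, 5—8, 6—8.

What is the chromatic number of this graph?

1, 3, 4, 5, 6 are pairwise adjacent (a clique of size 5), so at least 5 colors are needed.
5 colors suffice: color a → {3}; color b → {5, 7}; color c → {6}; color d → {1, 2}; color e → {4, 8}. Every edge joins two different colors.

5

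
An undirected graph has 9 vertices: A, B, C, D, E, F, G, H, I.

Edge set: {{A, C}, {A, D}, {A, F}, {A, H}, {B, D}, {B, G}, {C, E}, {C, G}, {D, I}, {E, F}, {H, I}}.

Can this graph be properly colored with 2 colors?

The cycle A-C-G-B-D-A has odd length 5, so it cannot be 2-colored; at least 3 colors are needed.
So 2 colors are not enough.

No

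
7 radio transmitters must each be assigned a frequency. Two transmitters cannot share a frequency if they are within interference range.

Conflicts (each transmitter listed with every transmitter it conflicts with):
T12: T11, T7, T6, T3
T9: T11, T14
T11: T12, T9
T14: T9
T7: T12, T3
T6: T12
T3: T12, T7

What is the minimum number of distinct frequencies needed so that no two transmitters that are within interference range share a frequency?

T12, T7, T3 all conflict with each other, so at least 3 frequencies are needed.
3 frequencies suffice: frequency 1 → {T12, T9}; frequency 2 → {T11, T14, T7, T6}; frequency 3 → {T3}. Each listed conflict is separated.

3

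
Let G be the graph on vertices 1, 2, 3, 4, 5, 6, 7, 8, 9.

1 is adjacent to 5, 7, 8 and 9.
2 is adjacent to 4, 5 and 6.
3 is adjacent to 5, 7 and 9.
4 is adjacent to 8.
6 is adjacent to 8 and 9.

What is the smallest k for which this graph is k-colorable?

The cycle 8-4-2-5-1-8 has odd length 5, so it cannot be 2-colored; at least 3 colors are needed.
A valid assignment using 3 colors: 1=a, 2=a, 3=a, 4=c, 5=b, 6=c, 7=b, 8=b, 9=b. Each edge has distinct colors on its endpoints.

3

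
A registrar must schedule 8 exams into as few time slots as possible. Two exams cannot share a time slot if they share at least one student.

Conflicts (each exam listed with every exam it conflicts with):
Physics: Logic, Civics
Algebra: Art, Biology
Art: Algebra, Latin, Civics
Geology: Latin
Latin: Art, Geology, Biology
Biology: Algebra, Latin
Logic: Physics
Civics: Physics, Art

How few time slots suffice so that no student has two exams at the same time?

Latin and Biology conflict, so at least 2 time slots are needed.
2 time slots suffice: time slot 1 → {Algebra, Latin, Logic, Civics}; time slot 2 → {Physics, Art, Geology, Biology}. Each listed conflict is separated.

2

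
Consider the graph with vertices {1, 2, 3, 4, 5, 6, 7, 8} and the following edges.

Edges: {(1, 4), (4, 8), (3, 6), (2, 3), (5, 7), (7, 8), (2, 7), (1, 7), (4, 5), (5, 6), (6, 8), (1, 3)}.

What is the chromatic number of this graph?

The cycle 3-6-5-7-2-3 has odd length 5, so it cannot be 2-colored; at least 3 colors are needed.
3 colors suffice: color red → {3, 4, 7}; color blue → {1, 2, 5, 8}; color green → {6}. Each edge has distinct colors on its endpoints.

3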